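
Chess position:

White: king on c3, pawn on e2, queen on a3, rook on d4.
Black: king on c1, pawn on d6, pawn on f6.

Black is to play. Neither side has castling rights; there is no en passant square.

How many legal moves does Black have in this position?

1

Black to move; king on c1.
In check: yes, from the white queen on a3.
Legal moves: Kb1.
Count: 1.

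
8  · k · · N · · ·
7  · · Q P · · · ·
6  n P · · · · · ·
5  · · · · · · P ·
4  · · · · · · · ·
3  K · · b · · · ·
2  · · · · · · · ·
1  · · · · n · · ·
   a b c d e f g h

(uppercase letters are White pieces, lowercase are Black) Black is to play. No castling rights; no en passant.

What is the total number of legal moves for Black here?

Black to move; king on b8.
In check: yes, from the white queen on c7.
Legal moves: Ka8, Nxc7.
Count: 2.

2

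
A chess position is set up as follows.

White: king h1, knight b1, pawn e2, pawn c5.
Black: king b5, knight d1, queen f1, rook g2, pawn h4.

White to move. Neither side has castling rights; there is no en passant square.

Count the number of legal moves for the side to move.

0

White to move; king on h1.
In check: yes, from the black queen on f1.
Legal moves: none.
Count: 0.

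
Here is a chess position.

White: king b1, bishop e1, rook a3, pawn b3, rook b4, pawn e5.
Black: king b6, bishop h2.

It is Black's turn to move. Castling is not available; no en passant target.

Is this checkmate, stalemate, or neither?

Black to move; black king on b6.
In check: yes, from the white rook on b4.
King squares — a5: attacked by Ra3; b5: attacked by Rb4; c5: available; a6: attacked by Ra3; c6: available; a7: attacked by Ra3; b7: attacked by Rb4; c7: available.
Legal moves for Black: Kc7, Kc6, Kc5.
Black is in check but has 3 legal moves → neither.

neither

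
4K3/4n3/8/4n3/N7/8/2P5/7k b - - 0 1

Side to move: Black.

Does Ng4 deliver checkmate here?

After Ng4: white king on e8; in check: no.
White is not in check, so this cannot be checkmate.

no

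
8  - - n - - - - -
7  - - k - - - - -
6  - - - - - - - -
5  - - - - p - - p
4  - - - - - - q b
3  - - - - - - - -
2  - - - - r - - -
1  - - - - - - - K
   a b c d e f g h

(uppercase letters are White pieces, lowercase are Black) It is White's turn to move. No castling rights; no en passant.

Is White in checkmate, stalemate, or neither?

stalemate

White to move; white king on h1.
In check: no.
King squares — g1: attacked by Qg4; g2: attacked by Re2; h2: attacked by Re2.
Legal moves for White: none.
Not in check and no legal moves → stalemate.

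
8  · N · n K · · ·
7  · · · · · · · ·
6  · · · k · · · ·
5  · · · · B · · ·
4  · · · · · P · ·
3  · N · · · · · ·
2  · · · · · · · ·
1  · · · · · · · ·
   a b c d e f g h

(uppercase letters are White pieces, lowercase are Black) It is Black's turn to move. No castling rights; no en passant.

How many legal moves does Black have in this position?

2

Black to move; king on d6.
In check: yes, from the white bishop on e5.
Legal moves: Ke6, Kd5.
Count: 2.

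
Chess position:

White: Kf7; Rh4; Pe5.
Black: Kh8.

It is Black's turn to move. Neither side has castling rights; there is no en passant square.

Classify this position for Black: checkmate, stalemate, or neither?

checkmate

Black to move; black king on h8.
In check: yes, from the white rook on h4.
King squares — g7: attacked by Kf7; h7: attacked by Rh4; g8: attacked by Kf7.
Legal moves for Black: none.
In check with no legal moves → checkmate.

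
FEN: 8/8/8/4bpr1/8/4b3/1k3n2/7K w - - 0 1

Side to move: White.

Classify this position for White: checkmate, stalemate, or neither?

White to move; white king on h1.
In check: yes, from the black knight on f2.
King squares — g1: attacked by Rg5; g2: attacked by Rg5; h2: attacked by Be5.
Legal moves for White: none.
In check with no legal moves → checkmate.

checkmate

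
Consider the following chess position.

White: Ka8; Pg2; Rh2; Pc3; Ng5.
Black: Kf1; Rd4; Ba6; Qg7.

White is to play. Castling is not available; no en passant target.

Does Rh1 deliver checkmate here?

After Rh1: black king on f1; in check: yes, from the white rook on h1.
Black has 3 legal replies: Kxg2, Kf2, Ke2.
In check but a legal move exists → not checkmate.

no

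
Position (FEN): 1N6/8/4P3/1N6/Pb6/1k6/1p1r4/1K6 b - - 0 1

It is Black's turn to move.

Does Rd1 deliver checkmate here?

yes

After Rd1: white king on b1; in check: yes, from the black rook on d1.
King squares — a1: attacked by Rd1; c1: attacked by Rd1; a2: attacked by Kb3; b2: attacked by Kb3; c2: attacked by Kb3.
White has no legal moves → checkmate.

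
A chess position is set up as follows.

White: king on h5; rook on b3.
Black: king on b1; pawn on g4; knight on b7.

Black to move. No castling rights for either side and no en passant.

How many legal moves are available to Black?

Black to move; king on b1.
In check: yes, from the white rook on b3.
Legal moves: Kc2, Ka2, Kc1, Ka1.
Count: 4.

4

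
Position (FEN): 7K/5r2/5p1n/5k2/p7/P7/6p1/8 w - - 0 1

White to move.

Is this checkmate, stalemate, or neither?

stalemate

White to move; white king on h8.
In check: no.
King squares — g7: attacked by Rf7; h7: attacked by Rf7; g8: attacked by Nh6.
Legal moves for White: none.
Not in check and no legal moves → stalemate.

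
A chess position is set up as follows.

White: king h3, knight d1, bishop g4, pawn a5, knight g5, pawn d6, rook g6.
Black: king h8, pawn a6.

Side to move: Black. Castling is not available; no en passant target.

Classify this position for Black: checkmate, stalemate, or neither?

stalemate

Black to move; black king on h8.
In check: no.
King squares — g7: attacked by Rg6; h7: attacked by Ng5; g8: attacked by Rg6.
Legal moves for Black: none.
Not in check and no legal moves → stalemate.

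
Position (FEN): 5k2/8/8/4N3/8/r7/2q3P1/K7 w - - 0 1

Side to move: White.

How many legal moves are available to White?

White to move; king on a1.
In check: yes, from the black rook on a3.
Legal moves: none.
Count: 0.

0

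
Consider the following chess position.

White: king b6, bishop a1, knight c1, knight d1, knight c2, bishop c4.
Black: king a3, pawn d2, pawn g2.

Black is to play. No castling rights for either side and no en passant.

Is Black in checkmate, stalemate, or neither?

Black to move; black king on a3.
In check: yes, from the white knight on c2.
Legal moves for Black: Ka4.
Black is in check but has 1 legal move → neither.

neither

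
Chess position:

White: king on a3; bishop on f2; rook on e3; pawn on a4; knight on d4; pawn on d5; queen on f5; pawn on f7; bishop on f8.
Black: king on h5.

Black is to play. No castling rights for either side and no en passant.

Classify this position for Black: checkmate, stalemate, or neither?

checkmate

Black to move; black king on h5.
In check: yes, from the white queen on f5.
King squares — g4: attacked by Qf5; h4: attacked by Bf2; g5: attacked by Qf5; g6: attacked by Qf5; h6: attacked by Bf8.
Legal moves for Black: none.
In check with no legal moves → checkmate.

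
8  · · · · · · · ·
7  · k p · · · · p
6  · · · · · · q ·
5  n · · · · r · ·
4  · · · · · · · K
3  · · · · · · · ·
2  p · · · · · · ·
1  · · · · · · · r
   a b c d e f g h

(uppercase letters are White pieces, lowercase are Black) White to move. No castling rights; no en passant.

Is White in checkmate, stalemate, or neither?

White to move; white king on h4.
In check: yes, from the black rook on h1.
King squares — g3: attacked by Qg6; h3: attacked by Rh1; g4: attacked by Qg6; g5: attacked by Rf5; h5: attacked by Rh1.
Legal moves for White: none.
In check with no legal moves → checkmate.

checkmate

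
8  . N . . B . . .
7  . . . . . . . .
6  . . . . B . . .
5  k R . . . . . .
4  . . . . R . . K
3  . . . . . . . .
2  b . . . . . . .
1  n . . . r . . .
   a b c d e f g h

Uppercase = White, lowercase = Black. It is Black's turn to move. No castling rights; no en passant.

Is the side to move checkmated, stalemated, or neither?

checkmate

Black to move; black king on a5.
In check: yes, from the white rook on b5.
King squares — a4: attacked by Re4; b4: attacked by Re4; b5: attacked by Be8; a6: attacked by Nb8; b6: attacked by Rb5.
Legal moves for Black: none.
In check with no legal moves → checkmate.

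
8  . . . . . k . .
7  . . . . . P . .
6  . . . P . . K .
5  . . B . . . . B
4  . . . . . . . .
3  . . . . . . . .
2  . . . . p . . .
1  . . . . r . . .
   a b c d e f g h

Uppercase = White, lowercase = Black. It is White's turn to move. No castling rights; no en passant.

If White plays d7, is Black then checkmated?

yes

After d7: black king on f8; in check: yes, from the white bishop on c5.
King squares — e7: attacked by Bc5; f7: attacked by Kg6; g7: attacked by Kg6; e8: attacked by Pd7; g8: attacked by Pf7.
Black has no legal moves → checkmate.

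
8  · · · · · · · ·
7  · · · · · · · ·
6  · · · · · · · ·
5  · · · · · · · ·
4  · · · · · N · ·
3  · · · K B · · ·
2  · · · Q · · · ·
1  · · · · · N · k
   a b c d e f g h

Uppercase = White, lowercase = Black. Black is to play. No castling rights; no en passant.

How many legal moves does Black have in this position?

0

Black to move; king on h1.
In check: no.
Legal moves: none.
Count: 0.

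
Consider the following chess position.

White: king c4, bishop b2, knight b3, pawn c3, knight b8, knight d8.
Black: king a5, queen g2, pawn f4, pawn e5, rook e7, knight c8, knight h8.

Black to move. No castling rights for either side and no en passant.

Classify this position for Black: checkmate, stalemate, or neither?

Black to move; black king on a5.
In check: yes, from the white knight on b3.
Legal moves for Black: Kb6, Ka4.
Black is in check but has 2 legal moves → neither.

neither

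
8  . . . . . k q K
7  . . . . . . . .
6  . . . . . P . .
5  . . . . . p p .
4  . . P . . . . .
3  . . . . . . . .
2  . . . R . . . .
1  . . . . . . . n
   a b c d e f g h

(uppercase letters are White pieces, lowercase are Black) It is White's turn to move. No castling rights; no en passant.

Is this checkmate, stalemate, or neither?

checkmate

White to move; white king on h8.
In check: yes, from the black queen on g8.
King squares — g7: attacked by Kf8; h7: attacked by Qg8; g8: attacked by Kf8.
Legal moves for White: none.
In check with no legal moves → checkmate.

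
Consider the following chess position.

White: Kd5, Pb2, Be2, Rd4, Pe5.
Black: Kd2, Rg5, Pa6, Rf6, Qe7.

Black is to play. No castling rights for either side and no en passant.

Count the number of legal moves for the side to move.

Black to move; king on d2.
In check: yes, from the white rook on d4.
Legal moves: Ke3, Kxe2, Kc2, Ke1, Kc1.
Count: 5.

5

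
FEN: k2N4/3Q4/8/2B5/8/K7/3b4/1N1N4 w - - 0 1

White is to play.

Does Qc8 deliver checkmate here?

After Qc8: black king on a8; in check: yes, from the white queen on c8.
King squares — a7: attacked by Bc5; b7: attacked by Qc8; b8: attacked by Qc8.
Black has no legal moves → checkmate.

yes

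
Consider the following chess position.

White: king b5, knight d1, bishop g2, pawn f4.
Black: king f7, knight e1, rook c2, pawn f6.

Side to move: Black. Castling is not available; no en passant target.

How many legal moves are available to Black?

24

Black to move; king on f7.
In check: no.
Legal moves: Kg8, Kf8, Ke8, Kg7, Ke7, Kg6, Ke6, Rc8, Rc7, Rc6, Rc5+, Rc4, Rc3, Rxg2, Rf2, Re2, Rd2, Rb2+, Ra2, Rc1, Nf3, Nd3, Nxg2, f5.
Count: 24.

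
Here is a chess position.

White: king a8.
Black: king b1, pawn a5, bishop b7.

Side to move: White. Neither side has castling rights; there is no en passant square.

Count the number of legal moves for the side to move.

White to move; king on a8.
In check: yes, from the black bishop on b7.
Legal moves: Kb8, Kxb7, Ka7.
Count: 3.

3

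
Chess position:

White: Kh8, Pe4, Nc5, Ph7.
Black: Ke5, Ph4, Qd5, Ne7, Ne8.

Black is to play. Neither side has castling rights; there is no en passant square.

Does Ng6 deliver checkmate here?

yes

After Ng6: white king on h8; in check: yes, from the black knight on g6.
King squares — g7: attacked by Ne8; h7: own pawn; g8: attacked by Qd5.
White has no legal moves → checkmate.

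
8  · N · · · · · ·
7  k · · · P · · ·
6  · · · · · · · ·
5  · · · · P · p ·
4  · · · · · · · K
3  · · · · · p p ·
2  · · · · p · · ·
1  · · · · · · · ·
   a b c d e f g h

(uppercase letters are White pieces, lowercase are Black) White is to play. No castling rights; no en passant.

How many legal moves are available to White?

White to move; king on h4.
In check: yes, from the black pawn on g5.
Legal moves: Kh5, Kxg5, Kg4, Kh3, Kxg3.
Count: 5.

5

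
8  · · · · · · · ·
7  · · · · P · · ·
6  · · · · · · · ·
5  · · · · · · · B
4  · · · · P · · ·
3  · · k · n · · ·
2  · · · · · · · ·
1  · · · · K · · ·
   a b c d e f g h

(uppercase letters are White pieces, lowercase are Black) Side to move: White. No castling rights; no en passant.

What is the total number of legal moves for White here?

14

White to move; king on e1.
In check: no.
Legal moves: Be8, Bf7, Bg6, Bg4, Bf3, Be2, Bd1, Kf2, Ke2, e8=Q, e8=R, e8=B, e8=N, e5.
Count: 14.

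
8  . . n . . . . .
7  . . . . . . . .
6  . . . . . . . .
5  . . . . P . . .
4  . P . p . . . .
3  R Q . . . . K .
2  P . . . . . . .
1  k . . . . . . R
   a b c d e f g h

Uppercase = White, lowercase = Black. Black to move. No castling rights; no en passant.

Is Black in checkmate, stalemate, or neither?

Black to move; black king on a1.
In check: yes, from the white rook on h1.
King squares — b1: attacked by Rh1; a2: attacked by Ra3; b2: attacked by Qb3.
Legal moves for Black: none.
In check with no legal moves → checkmate.

checkmate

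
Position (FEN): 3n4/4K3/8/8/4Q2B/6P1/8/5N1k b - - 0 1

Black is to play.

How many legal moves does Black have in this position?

Black to move; king on h1.
In check: yes, from the white queen on e4.
Legal moves: Kg1.
Count: 1.

1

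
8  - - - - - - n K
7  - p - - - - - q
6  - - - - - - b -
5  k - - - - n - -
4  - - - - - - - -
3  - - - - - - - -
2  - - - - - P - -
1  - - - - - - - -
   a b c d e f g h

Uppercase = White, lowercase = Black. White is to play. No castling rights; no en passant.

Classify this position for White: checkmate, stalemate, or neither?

White to move; white king on h8.
In check: yes, from the black queen on h7.
King squares — g7: attacked by Nf5; h7: attacked by Bg6; g8: attacked by Qh7.
Legal moves for White: none.
In check with no legal moves → checkmate.

checkmate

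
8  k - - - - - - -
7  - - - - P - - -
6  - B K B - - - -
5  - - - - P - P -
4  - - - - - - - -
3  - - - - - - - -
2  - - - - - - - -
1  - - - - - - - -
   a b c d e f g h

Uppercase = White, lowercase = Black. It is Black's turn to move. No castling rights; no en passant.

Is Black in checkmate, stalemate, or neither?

Black to move; black king on a8.
In check: no.
King squares — a7: attacked by Bb6; b7: attacked by Kc6; b8: attacked by Bd6.
Legal moves for Black: none.
Not in check and no legal moves → stalemate.

stalemate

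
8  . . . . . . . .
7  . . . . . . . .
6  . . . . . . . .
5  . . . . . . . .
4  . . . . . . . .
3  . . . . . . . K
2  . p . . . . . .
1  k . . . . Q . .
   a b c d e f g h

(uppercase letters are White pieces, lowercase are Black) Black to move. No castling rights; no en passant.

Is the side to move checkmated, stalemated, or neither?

Black to move; black king on a1.
In check: yes, from the white queen on f1.
Legal moves for Black: Ka2, b1=Q, b1=R, b1=B, b1=N.
Black is in check but has 5 legal moves → neither.

neither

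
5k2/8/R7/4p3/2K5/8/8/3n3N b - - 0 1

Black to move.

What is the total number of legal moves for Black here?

10

Black to move; king on f8.
In check: no.
Legal moves: Kg8, Ke8, Kg7, Kf7, Ke7, Ne3+, Nc3, Nf2, Nb2+, e4.
Count: 10.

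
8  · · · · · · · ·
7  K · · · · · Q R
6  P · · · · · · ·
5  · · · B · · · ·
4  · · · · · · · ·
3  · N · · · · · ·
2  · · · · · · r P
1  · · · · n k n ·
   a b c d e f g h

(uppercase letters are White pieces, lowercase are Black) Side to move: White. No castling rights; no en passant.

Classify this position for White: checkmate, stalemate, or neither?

White to move; white king on a7.
In check: no.
Legal moves for White include: Rh8, Rh6, Rh5, Rh4, Rh3, Qh8, Qg8, Qf8+, Qf7+, Qe7, Qd7, Qc7, Qb7, Qh6, Qg6, Qf6+, Qg5, Qe5, ... (list truncated; more exist).
White has legal moves and is not in check → neither.

neither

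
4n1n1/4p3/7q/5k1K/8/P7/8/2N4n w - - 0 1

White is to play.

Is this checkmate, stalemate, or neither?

checkmate

White to move; white king on h5.
In check: yes, from the black queen on h6.
King squares — g4: attacked by Kf5; h4: attacked by Qh6; g5: attacked by Kf5; g6: attacked by Kf5; h6: attacked by Ng8.
Legal moves for White: none.
In check with no legal moves → checkmate.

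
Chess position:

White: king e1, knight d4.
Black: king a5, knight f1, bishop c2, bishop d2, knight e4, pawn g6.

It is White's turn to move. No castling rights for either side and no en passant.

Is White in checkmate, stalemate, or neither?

White to move; white king on e1.
In check: yes, from the black bishop on d2.
Legal moves for White: Ke2, Kxf1.
White is in check but has 2 legal moves → neither.

neither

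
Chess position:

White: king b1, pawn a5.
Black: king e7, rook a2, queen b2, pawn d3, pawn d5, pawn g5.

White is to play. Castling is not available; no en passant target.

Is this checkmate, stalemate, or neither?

checkmate

White to move; white king on b1.
In check: yes, from the black queen on b2.
King squares — a1: attacked by Ra2; c1: attacked by Qb2; a2: attacked by Qb2; b2: attacked by Ra2; c2: attacked by Qb2.
Legal moves for White: none.
In check with no legal moves → checkmate.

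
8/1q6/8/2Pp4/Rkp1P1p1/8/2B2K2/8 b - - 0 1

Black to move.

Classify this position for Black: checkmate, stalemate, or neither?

neither

Black to move; black king on b4.
In check: yes, from the white rook on a4.
Legal moves for Black: Kxc5, Kb5, Kc3.
Black is in check but has 3 legal moves → neither.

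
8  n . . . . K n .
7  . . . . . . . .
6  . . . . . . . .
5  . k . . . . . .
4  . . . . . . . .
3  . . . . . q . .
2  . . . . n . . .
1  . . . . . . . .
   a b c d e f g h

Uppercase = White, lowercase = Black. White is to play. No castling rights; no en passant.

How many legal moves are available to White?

White to move; king on f8.
In check: yes, from the black queen on f3.
Legal moves: Kxg8, Ke8, Kg7.
Count: 3.

3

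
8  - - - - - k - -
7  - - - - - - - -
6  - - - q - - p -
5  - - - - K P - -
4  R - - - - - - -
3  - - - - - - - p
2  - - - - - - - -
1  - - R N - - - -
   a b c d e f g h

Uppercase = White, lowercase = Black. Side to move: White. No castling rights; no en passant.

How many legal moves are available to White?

2

White to move; king on e5.
In check: yes, from the black queen on d6.
Legal moves: Kxd6, Ke4.
Count: 2.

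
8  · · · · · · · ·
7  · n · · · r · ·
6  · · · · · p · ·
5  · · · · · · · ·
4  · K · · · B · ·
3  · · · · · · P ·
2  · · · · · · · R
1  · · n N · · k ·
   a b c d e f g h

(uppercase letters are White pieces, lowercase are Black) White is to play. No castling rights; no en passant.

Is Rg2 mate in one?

After Rg2: black king on g1; in check: yes, from the white rook on g2.
Black has 3 legal replies: Kxg2, Kh1, Kf1.
In check but a legal move exists → not checkmate.

no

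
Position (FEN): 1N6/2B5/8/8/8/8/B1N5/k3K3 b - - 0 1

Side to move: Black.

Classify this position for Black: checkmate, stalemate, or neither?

neither

Black to move; black king on a1.
In check: yes, from the white knight on c2.
King squares — b1: attacked by Ba2; a2: available; b2: available.
Legal moves for Black: Kb2, Kxa2.
Black is in check but has 2 legal moves → neither.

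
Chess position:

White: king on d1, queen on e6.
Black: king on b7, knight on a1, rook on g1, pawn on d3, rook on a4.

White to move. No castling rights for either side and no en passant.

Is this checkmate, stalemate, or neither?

White to move; white king on d1.
In check: yes, from the black rook on g1.
Legal moves for White: Kd2, Qe1.
White is in check but has 2 legal moves → neither.

neither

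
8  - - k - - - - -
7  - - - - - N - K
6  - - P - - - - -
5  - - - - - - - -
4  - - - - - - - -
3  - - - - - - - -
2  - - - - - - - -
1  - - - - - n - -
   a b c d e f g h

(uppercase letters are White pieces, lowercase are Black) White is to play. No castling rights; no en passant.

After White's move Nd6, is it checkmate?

After Nd6: black king on c8; in check: yes, from the white knight on d6.
Black has 3 legal replies: Kd8, Kb8, Kc7.
In check but a legal move exists → not checkmate.

no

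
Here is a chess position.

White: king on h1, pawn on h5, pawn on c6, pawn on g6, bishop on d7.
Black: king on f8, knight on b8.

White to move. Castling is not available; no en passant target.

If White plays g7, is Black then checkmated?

After g7: black king on f8; in check: yes, from the white pawn on g7.
Black has 4 legal replies: Kg8, Kxg7, Kf7, Ke7.
In check but a legal move exists → not checkmate.

no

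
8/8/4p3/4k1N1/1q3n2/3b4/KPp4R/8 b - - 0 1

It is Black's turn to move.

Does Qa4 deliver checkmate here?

After Qa4: white king on a2; in check: yes, from the black queen on a4.
King squares — a1: attacked by Qa4; b1: attacked by Pc2; b2: own pawn; a3: attacked by Qa4; b3: attacked by Qa4.
White has no legal moves → checkmate.

yes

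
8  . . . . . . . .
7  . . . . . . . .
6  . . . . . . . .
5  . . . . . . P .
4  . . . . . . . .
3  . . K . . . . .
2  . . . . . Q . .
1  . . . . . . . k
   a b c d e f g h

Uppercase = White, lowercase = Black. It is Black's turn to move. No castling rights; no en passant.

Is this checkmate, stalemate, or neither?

Black to move; black king on h1.
In check: no.
King squares — g1: attacked by Qf2; g2: attacked by Qf2; h2: attacked by Qf2.
Legal moves for Black: none.
Not in check and no legal moves → stalemate.

stalemate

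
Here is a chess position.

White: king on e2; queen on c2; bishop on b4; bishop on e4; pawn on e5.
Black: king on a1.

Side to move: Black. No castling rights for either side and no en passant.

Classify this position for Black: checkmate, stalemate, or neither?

stalemate

Black to move; black king on a1.
In check: no.
King squares — b1: attacked by Qc2; a2: attacked by Qc2; b2: attacked by Qc2.
Legal moves for Black: none.
Not in check and no legal moves → stalemate.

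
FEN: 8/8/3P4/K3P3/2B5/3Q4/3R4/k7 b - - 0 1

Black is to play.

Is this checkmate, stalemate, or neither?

Black to move; black king on a1.
In check: no.
King squares — b1: attacked by Qd3; a2: attacked by Rd2; b2: attacked by Rd2.
Legal moves for Black: none.
Not in check and no legal moves → stalemate.

stalemate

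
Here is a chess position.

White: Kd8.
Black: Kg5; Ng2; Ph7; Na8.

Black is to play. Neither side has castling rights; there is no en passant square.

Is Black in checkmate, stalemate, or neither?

neither

Black to move; black king on g5.
In check: no.
Legal moves for Black: Nc7, Nb6, Kh6, Kg6, Kf6, Kh5, Kf5, Kh4, Kg4, Kf4, Nh4, Nf4, Ne3, Ne1, h6, h5.
Black has 16 legal moves and is not in check → neither.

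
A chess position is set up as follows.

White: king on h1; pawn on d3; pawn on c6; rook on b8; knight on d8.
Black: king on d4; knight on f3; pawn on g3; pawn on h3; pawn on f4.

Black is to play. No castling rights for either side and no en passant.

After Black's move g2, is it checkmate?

yes

After g2: white king on h1; in check: yes, from the black pawn on g2.
King squares — g1: attacked by Nf3; g2: attacked by Ph3; h2: attacked by Nf3.
White has no legal moves → checkmate.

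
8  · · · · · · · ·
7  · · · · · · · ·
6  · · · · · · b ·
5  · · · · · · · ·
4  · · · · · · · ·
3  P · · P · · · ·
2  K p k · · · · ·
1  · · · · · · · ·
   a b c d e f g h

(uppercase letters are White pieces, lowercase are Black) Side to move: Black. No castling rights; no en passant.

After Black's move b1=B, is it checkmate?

After b1=B: white king on a2; in check: yes, from the black bishop on b1.
White has 1 legal reply: Ka1.
In check but a legal move exists → not checkmate.

no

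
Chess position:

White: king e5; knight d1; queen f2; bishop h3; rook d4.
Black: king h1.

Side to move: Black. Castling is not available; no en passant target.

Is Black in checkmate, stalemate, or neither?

Black to move; black king on h1.
In check: no.
King squares — g1: attacked by Qf2; g2: attacked by Qf2; h2: attacked by Qf2.
Legal moves for Black: none.
Not in check and no legal moves → stalemate.

stalemate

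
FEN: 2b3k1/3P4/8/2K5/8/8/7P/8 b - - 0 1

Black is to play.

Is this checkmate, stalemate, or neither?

Black to move; black king on g8.
In check: no.
Legal moves for Black: Kh8, Kf8, Kh7, Kg7, Kf7, Bxd7, Bb7, Ba6.
Black has 8 legal moves and is not in check → neither.

neither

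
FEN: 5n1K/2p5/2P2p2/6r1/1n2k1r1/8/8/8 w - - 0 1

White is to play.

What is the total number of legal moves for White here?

White to move; king on h8.
In check: no.
Legal moves: none.
Count: 0.

0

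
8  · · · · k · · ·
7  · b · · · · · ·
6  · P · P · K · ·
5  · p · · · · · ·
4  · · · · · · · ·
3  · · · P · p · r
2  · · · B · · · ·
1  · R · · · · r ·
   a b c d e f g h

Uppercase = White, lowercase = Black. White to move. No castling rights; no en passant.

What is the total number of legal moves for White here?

24

White to move; king on f6.
In check: no.
Legal moves: Ke6, Kf5, Ke5, Bh6, Bg5, Ba5, Bf4, Bb4, Be3, Bc3, Be1, Bc1, Rxb5, Rb4, Rb3, Rb2, Rxg1, Rf1, Re1+, Rd1, Rc1, Ra1, d7+, d4.
Count: 24.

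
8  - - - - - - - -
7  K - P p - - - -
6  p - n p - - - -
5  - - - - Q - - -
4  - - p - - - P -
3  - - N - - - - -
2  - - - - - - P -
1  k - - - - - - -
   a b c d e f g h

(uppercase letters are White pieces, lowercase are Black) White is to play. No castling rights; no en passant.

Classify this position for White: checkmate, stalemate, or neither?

neither

White to move; white king on a7.
In check: yes, from the black knight on c6.
King squares — a6: available; b6: available; b7: available; a8: available; b8: attacked by Nc6.
Legal moves for White: Ka8, Kb7, Kb6, Kxa6.
White is in check but has 4 legal moves → neither.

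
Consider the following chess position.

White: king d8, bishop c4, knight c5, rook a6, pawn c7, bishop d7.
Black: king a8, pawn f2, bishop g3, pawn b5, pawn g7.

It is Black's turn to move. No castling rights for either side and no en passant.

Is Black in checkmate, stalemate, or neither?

Black to move; black king on a8.
In check: yes, from the white rook on a6.
King squares — a7: attacked by Ra6; b7: attacked by Nc5; b8: attacked by Pc7.
Legal moves for Black: none.
In check with no legal moves → checkmate.

checkmate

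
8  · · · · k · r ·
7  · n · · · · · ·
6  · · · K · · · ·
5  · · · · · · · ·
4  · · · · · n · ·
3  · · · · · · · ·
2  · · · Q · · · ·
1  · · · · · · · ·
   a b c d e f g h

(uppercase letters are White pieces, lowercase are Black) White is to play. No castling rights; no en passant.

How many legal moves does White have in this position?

3

White to move; king on d6.
In check: yes, from the black knight on b7.
Legal moves: Kc7, Kc6, Ke5.
Count: 3.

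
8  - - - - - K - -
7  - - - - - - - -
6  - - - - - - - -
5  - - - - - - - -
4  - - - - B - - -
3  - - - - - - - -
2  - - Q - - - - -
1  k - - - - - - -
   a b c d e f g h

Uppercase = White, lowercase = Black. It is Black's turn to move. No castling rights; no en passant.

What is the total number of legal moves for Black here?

0

Black to move; king on a1.
In check: no.
Legal moves: none.
Count: 0.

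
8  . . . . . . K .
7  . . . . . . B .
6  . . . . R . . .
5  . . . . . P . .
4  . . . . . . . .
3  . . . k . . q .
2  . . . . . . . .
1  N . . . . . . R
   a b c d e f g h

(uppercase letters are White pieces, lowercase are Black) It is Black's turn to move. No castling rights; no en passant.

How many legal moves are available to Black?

20

Black to move; king on d3.
In check: no.
Legal moves: Qb8+, Qxg7+, Qc7, Qg6, Qd6, Qg5, Qe5, Qh4, Qg4, Qf4, Qh3, Qf3, Qe3, Qh2, Qg2, Qf2, Qg1, Qe1, Kc4, Kd2.
Count: 20.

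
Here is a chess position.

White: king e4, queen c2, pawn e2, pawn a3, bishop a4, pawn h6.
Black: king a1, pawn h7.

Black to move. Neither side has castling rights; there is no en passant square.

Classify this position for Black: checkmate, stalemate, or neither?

Black to move; black king on a1.
In check: no.
King squares — b1: attacked by Qc2; a2: attacked by Qc2; b2: attacked by Qc2.
Legal moves for Black: none.
Not in check and no legal moves → stalemate.

stalemate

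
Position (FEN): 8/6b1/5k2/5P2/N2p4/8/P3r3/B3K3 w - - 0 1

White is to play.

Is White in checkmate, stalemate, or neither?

neither

White to move; white king on e1.
In check: yes, from the black rook on e2.
Legal moves for White: Kxe2, Kf1, Kd1.
White is in check but has 3 legal moves → neither.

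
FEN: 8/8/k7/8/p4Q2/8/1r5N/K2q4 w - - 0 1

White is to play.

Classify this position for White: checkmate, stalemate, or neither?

neither

White to move; white king on a1.
In check: yes, from the black queen on d1.
King squares — b1: attacked by Qd1; a2: attacked by Rb2; b2: available.
Legal moves for White: Kxb2, Qc1.
White is in check but has 2 legal moves → neither.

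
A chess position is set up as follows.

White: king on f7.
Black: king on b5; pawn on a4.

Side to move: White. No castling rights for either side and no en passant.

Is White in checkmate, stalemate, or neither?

neither

White to move; white king on f7.
In check: no.
Legal moves for White: Kg8, Kf8, Ke8, Kg7, Ke7, Kg6, Kf6, Ke6.
White has 8 legal moves and is not in check → neither.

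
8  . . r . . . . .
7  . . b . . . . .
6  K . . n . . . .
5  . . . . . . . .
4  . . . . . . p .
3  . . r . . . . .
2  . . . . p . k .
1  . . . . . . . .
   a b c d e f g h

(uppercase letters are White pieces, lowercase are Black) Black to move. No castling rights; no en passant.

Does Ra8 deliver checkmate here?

After Ra8: white king on a6; in check: yes, from the black rook on a8.
King squares — a5: attacked by Bc7; b5: attacked by Nd6; b6: attacked by Bc7; a7: attacked by Ra8; b7: attacked by Nd6.
White has no legal moves → checkmate.

yes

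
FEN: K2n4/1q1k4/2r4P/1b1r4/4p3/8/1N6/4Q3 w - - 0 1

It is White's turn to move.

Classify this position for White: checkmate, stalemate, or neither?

checkmate

White to move; white king on a8.
In check: yes, from the black queen on b7.
King squares — a7: attacked by Qb7; b7: attacked by Nd8; b8: attacked by Qb7.
Legal moves for White: none.
In check with no legal moves → checkmate.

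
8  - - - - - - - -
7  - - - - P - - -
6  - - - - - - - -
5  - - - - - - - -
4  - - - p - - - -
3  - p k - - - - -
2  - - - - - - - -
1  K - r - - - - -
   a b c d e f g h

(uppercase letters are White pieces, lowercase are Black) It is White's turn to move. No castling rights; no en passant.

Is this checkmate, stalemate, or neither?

White to move; white king on a1.
In check: yes, from the black rook on c1.
King squares — b1: attacked by Rc1; a2: attacked by Pb3; b2: attacked by Kc3.
Legal moves for White: none.
In check with no legal moves → checkmate.

checkmate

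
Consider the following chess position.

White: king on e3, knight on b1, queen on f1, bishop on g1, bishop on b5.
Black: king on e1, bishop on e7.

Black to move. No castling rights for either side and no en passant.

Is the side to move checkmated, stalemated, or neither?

checkmate

Black to move; black king on e1.
In check: yes, from the white queen on f1.
King squares — d1: attacked by Qf1; f1: attacked by Bb5; d2: attacked by Nb1; e2: attacked by Qf1; f2: attacked by Qf1.
Legal moves for Black: none.
In check with no legal moves → checkmate.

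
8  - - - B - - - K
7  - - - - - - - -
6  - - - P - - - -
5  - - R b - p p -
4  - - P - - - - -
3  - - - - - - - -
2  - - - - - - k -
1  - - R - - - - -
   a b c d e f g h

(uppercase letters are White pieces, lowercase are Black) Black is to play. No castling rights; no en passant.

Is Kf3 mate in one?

After Kf3: white king on h8; in check: no.
White is not in check, so this cannot be checkmate.

no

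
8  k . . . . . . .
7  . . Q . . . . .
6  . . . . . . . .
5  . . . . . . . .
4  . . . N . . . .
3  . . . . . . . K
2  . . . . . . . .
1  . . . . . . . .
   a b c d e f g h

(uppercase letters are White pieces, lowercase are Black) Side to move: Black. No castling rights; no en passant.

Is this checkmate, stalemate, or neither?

stalemate

Black to move; black king on a8.
In check: no.
King squares — a7: attacked by Qc7; b7: attacked by Qc7; b8: attacked by Qc7.
Legal moves for Black: none.
Not in check and no legal moves → stalemate.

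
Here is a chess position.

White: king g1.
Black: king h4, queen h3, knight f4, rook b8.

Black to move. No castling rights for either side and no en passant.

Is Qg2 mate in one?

After Qg2: white king on g1; in check: yes, from the black queen on g2.
King squares — f1: attacked by Qg2; h1: attacked by Qg2; f2: attacked by Qg2; g2: attacked by Nf4; h2: attacked by Qg2.
White has no legal moves → checkmate.

yes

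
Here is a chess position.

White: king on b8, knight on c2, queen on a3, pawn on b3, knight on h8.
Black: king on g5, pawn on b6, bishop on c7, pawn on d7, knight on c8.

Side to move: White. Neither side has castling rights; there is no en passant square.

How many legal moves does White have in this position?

4

White to move; king on b8.
In check: yes, from the black bishop on c7.
Legal moves: Kxc8, Ka8, Kxc7, Kb7.
Count: 4.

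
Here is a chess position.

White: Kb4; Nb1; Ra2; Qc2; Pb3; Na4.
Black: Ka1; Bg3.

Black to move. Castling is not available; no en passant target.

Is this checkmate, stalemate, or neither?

Black to move; black king on a1.
In check: yes, from the white rook on a2.
King squares — b1: attacked by Qc2; a2: attacked by Qc2; b2: attacked by Ra2.
Legal moves for Black: none.
In check with no legal moves → checkmate.

checkmate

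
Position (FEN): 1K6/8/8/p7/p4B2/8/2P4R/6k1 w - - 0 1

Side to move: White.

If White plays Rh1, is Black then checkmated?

After Rh1: black king on g1; in check: yes, from the white rook on h1.
Black has 3 legal replies: Kg2, Kf2, Kxh1.
In check but a legal move exists → not checkmate.

no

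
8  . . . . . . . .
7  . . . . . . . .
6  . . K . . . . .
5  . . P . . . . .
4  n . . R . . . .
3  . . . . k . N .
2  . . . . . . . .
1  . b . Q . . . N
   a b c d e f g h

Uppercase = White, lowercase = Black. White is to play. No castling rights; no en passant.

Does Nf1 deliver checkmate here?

yes

After Nf1: black king on e3; in check: yes, from the white knight on f1.
King squares — d2: attacked by Qd1; e2: attacked by Qd1; f2: attacked by Nh1; d3: attacked by Qd1; f3: attacked by Qd1; d4: attacked by Qd1; e4: attacked by Rd4; f4: attacked by Rd4.
Black has no legal moves → checkmate.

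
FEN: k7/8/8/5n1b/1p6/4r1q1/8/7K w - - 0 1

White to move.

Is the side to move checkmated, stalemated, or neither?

stalemate

White to move; white king on h1.
In check: no.
King squares — g1: attacked by Qg3; g2: attacked by Qg3; h2: attacked by Qg3.
Legal moves for White: none.
Not in check and no legal moves → stalemate.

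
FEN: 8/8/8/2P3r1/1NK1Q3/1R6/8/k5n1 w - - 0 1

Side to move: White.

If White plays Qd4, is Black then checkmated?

yes

After Qd4: black king on a1; in check: yes, from the white queen on d4.
King squares — b1: attacked by Rb3; a2: attacked by Nb4; b2: attacked by Rb3.
Black has no legal moves → checkmate.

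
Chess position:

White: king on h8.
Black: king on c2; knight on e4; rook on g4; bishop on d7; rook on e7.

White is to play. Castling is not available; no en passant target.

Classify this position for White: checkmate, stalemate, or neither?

White to move; white king on h8.
In check: no.
King squares — g7: attacked by Rg4; h7: attacked by Re7; g8: attacked by Rg4.
Legal moves for White: none.
Not in check and no legal moves → stalemate.

stalemate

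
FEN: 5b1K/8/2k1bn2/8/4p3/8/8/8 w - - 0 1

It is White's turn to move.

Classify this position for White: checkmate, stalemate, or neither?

stalemate

White to move; white king on h8.
In check: no.
King squares — g7: attacked by Bf8; h7: attacked by Nf6; g8: attacked by Be6.
Legal moves for White: none.
Not in check and no legal moves → stalemate.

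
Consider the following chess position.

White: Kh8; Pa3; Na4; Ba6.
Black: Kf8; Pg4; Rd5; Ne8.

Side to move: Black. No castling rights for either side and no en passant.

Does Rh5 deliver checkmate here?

After Rh5: white king on h8; in check: yes, from the black rook on h5.
King squares — g7: attacked by Ne8; h7: attacked by Rh5; g8: attacked by Kf8.
White has no legal moves → checkmate.

yes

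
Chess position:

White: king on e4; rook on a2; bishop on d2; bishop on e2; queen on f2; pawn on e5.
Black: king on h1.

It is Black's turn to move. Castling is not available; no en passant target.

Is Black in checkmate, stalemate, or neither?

stalemate

Black to move; black king on h1.
In check: no.
King squares — g1: attacked by Qf2; g2: attacked by Qf2; h2: attacked by Qf2.
Legal moves for Black: none.
Not in check and no legal moves → stalemate.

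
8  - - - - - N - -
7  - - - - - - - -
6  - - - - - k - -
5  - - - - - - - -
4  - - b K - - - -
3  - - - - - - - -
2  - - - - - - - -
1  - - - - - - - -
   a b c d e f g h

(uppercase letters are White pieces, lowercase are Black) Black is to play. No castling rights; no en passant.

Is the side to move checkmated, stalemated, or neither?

Black to move; black king on f6.
In check: no.
Legal moves for Black: Kg7, Kf7, Ke7, Kg5, Kf5, Bg8, Bf7, Be6, Ba6, Bd5, Bb5, Bd3, Bb3, Be2, Ba2, Bf1.
Black has 16 legal moves and is not in check → neither.

neither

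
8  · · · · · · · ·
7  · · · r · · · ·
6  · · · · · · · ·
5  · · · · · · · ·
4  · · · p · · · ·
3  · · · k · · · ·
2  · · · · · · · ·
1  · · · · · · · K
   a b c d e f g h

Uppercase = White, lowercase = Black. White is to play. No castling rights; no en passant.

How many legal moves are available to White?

White to move; king on h1.
In check: no.
Legal moves: Kh2, Kg2, Kg1.
Count: 3.

3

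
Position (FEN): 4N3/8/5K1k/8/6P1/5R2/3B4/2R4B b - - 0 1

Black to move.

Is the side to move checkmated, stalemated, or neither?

neither

Black to move; black king on h6.
In check: yes, from the white bishop on d2.
Legal moves for Black: Kh7.
Black is in check but has 1 legal move → neither.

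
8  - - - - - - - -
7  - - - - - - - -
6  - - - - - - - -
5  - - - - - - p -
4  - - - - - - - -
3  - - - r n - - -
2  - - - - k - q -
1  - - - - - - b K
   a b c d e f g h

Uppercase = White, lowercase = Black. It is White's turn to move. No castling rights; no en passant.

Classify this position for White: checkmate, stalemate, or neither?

White to move; white king on h1.
In check: yes, from the black queen on g2.
King squares — g1: attacked by Qg2; g2: attacked by Ne3; h2: attacked by Bg1.
Legal moves for White: none.
In check with no legal moves → checkmate.

checkmate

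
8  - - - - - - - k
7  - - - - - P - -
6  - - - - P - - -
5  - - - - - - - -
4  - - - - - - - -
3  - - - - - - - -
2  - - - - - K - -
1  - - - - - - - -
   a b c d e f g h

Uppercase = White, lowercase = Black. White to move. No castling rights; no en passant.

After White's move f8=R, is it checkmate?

After f8=R: black king on h8; in check: yes, from the white rook on f8.
Black has 2 legal replies: Kh7, Kg7.
In check but a legal move exists → not checkmate.

no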